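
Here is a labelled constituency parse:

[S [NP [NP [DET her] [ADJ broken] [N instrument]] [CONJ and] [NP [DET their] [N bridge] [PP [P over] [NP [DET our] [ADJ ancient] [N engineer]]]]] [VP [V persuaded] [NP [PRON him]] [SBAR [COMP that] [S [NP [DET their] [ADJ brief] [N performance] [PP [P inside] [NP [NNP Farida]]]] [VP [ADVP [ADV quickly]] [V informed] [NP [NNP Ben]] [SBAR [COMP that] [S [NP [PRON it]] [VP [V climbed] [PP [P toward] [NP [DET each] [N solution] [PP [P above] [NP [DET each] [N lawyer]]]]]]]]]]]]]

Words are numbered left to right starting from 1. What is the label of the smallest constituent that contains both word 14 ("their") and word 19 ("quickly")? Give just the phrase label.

S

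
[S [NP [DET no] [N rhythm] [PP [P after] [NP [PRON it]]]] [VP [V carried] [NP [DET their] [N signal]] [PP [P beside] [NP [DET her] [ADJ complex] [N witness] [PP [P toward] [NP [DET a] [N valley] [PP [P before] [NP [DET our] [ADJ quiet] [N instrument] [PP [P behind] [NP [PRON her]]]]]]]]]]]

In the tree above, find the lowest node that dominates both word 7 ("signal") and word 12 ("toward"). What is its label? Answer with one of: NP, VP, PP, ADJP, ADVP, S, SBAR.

VP

Word 7 lies under S → VP → NP → N; word 12 lies under S → VP → PP → NP → PP → P. The lowest shared node is the VP.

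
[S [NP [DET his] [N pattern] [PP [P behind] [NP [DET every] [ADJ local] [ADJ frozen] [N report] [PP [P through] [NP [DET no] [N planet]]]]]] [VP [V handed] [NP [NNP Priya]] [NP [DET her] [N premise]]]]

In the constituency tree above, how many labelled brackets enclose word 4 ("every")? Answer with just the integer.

5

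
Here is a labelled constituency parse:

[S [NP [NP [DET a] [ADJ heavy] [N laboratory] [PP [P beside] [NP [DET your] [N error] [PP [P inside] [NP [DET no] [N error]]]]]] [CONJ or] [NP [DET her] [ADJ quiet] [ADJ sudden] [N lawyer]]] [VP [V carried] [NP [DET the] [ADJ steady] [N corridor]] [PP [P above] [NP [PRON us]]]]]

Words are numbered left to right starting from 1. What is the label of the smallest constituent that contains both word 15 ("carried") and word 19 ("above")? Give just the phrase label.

VP

Both words fall inside [VP carried the steady corridor above us] (words 15–20), and no smaller constituent contains them both. Label: VP.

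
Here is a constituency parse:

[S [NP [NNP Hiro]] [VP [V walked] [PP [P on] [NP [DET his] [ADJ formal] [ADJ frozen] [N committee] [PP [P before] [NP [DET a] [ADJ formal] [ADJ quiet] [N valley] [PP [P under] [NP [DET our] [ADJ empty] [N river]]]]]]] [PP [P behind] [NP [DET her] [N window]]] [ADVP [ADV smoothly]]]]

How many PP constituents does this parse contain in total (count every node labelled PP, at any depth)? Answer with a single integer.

4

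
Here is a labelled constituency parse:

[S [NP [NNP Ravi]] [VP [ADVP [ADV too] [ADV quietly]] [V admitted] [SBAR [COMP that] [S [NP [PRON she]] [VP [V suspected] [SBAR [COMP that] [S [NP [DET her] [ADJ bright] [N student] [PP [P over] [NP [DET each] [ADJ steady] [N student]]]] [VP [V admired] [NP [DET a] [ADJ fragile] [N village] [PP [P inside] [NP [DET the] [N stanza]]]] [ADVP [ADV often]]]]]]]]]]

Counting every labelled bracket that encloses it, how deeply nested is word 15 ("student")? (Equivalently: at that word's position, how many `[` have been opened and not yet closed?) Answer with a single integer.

11

Counting open brackets not yet closed at "student": [S [VP [SBAR [S [VP [SBAR [S [NP [PP [NP [N = 11.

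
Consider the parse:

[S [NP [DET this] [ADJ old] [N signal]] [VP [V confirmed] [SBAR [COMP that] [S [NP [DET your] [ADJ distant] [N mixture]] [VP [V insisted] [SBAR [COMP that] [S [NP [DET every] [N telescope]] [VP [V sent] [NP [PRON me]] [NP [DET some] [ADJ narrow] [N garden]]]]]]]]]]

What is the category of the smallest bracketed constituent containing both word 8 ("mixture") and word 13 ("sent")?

Word 8 lies under S → VP → SBAR → S → NP → N; word 13 lies under S → VP → SBAR → S → VP → SBAR → S → VP → V. The lowest shared node is the S.

S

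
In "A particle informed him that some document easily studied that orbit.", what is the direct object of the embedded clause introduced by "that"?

that orbit

Within the embedded clause introduced by "that", the direct object of "studied" is "that orbit".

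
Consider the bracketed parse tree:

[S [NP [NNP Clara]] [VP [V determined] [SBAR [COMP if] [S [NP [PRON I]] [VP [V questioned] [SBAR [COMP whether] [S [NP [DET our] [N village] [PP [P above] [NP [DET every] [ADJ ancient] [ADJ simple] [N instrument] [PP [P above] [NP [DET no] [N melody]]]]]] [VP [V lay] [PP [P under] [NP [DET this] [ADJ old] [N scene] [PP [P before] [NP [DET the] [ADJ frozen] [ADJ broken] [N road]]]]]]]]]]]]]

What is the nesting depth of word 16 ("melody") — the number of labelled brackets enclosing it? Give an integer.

13

The word sits inside N, which is inside NP, inside PP, inside NP, inside PP, inside NP, inside S, inside SBAR, inside VP, inside S, inside SBAR, inside VP, inside S — 13 brackets in all.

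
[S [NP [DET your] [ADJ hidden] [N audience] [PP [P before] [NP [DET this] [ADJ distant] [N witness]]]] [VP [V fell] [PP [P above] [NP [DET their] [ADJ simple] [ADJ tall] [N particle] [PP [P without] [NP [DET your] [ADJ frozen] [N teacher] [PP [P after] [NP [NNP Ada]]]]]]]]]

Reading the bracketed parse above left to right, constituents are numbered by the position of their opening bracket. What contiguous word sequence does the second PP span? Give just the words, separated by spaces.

above their simple tall particle without your frozen teacher after Ada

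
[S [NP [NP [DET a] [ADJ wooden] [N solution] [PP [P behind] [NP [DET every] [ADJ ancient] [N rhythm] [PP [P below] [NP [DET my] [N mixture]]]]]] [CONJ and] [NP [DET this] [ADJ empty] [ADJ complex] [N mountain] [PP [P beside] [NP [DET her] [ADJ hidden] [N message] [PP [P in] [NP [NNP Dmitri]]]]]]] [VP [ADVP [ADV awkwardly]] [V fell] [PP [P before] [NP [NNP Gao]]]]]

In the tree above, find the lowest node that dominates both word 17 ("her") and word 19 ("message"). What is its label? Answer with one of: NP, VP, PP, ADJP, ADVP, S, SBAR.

NP

Word 17 lies under S → NP → NP → PP → NP → DET; word 19 lies under S → NP → NP → PP → NP → N. The lowest shared node is the NP.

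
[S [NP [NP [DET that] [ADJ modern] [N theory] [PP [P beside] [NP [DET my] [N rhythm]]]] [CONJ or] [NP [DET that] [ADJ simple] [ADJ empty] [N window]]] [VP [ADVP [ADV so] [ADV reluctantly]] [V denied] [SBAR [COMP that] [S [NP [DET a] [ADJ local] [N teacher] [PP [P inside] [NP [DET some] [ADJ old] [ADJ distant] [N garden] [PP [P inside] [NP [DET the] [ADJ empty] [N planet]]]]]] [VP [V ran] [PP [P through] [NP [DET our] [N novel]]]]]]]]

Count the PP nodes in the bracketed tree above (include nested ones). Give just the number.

4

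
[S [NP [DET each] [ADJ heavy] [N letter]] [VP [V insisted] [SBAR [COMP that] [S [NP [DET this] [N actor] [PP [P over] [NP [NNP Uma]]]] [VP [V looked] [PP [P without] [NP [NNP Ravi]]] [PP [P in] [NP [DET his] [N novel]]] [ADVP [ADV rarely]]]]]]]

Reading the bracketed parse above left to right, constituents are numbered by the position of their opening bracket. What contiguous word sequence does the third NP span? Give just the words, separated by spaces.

In left-to-right order the NP constituents are "each heavy letter"; "this actor over Uma"; "Uma"; "Ravi"; "his novel". Number 3 is "Uma".

Uma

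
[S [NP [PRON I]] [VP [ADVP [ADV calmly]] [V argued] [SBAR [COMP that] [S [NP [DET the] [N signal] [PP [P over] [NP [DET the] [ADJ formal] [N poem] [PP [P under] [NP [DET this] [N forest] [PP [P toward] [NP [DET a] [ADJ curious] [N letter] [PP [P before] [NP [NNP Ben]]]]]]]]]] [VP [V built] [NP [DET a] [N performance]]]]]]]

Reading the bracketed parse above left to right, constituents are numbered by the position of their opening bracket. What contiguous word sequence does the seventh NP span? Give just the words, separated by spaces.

a performance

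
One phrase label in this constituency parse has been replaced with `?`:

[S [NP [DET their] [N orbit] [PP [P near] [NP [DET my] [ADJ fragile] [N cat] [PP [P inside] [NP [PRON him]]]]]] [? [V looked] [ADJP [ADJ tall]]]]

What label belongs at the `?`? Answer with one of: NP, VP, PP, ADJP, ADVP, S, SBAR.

VP

Looking at what the `?` directly dominates — V 'looked', ADJP — this is a verb phrase (VP).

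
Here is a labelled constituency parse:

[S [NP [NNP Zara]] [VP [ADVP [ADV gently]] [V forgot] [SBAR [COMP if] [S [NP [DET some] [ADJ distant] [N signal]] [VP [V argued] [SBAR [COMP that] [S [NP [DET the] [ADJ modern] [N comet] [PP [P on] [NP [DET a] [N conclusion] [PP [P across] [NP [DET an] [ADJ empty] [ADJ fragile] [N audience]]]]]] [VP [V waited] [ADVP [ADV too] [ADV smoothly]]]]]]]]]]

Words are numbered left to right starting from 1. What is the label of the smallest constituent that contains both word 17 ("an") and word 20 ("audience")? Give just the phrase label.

NP

Both words fall inside [NP an empty fragile audience] (words 17–20), and no smaller constituent contains them both. Label: NP.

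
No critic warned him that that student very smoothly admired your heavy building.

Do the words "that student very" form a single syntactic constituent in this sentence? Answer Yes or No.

"that" belongs to the noun phrase "that student" while "very" belongs to the verb phrase "very smoothly admired your heavy building"; a span that runs across that boundary is not a single phrase.

No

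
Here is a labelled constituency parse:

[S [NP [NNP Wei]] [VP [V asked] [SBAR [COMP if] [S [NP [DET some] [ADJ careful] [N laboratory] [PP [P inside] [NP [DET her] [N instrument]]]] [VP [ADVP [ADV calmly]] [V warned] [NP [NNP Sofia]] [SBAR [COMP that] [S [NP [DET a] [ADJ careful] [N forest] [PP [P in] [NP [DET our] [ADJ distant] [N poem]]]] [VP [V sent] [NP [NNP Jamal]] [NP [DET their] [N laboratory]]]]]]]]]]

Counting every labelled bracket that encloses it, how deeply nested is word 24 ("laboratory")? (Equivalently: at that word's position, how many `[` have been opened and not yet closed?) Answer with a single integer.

10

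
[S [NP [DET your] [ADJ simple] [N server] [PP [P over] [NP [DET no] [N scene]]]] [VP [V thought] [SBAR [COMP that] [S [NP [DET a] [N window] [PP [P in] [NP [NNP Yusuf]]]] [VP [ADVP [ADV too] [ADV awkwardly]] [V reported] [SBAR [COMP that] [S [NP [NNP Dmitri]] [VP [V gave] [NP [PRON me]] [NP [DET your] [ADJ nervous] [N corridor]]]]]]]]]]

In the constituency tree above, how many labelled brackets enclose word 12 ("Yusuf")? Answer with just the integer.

Counting open brackets not yet closed at "Yusuf": [S [VP [SBAR [S [NP [PP [NP [NNP = 8.

8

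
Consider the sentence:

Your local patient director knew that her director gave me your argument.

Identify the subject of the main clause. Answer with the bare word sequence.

The subject of the main clause is the NP immediately before the verb "knew": "your local patient director".

your local patient director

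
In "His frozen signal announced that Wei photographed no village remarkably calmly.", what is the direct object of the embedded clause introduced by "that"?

no village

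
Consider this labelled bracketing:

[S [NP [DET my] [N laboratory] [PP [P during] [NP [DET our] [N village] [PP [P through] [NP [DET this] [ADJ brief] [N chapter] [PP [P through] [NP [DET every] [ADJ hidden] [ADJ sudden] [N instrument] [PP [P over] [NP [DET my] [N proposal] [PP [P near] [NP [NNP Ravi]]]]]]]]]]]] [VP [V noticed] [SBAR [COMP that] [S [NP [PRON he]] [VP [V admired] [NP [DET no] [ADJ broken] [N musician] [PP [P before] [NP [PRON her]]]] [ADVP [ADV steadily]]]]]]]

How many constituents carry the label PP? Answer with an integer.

6

Listing each PP by its span: [PP during our village through this brief chapter through every hidden sudden instrument over my proposal near Ravi]; [PP through this brief chapter through every hidden sudden instrument over my proposal near Ravi]; [PP through every hidden sudden instrument over my proposal near Ravi]; [PP over my proposal near Ravi]; [PP near Ravi]; [PP before her] — that makes 6.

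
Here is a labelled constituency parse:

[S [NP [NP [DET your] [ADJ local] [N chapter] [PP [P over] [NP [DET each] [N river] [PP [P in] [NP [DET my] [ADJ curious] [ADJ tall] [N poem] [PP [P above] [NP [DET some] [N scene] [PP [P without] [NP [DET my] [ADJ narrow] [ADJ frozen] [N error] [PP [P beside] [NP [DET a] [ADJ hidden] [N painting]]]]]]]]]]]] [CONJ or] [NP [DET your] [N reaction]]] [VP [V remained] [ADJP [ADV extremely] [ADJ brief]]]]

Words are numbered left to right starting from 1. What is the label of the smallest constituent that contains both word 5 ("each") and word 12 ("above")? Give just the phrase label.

NP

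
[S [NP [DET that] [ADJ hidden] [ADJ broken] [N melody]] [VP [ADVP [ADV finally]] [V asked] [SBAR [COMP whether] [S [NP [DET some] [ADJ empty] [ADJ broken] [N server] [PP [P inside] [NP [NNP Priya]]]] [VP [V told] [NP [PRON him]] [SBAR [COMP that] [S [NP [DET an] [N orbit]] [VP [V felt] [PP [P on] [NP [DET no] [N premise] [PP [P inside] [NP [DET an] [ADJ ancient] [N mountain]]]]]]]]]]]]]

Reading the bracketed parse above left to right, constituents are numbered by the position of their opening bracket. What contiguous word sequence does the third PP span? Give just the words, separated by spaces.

inside an ancient mountain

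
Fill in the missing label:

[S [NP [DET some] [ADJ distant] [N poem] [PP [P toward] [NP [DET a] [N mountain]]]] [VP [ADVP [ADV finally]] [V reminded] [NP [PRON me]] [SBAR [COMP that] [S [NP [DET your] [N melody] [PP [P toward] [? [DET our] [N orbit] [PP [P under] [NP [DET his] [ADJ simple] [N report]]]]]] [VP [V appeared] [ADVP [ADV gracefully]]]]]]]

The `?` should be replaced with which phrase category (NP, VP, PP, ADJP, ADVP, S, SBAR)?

The `?` node immediately contains: DET 'our', N 'orbit', PP. That is the internal structure of a noun phrase, so the label is NP.

NP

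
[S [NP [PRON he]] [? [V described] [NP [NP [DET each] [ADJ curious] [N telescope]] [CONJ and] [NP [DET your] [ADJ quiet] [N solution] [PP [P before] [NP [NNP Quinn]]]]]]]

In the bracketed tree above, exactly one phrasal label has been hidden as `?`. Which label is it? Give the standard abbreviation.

VP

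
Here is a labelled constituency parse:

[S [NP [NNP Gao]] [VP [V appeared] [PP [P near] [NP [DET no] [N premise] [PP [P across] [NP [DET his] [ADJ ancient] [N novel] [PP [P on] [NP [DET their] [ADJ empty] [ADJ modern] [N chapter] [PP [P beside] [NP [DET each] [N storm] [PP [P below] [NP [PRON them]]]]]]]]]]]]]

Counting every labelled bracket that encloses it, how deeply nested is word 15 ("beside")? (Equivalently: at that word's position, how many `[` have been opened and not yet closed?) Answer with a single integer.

The word sits inside P, which is inside PP, inside NP, inside PP, inside NP, inside PP, inside NP, inside PP, inside VP, inside S — 10 brackets in all.

10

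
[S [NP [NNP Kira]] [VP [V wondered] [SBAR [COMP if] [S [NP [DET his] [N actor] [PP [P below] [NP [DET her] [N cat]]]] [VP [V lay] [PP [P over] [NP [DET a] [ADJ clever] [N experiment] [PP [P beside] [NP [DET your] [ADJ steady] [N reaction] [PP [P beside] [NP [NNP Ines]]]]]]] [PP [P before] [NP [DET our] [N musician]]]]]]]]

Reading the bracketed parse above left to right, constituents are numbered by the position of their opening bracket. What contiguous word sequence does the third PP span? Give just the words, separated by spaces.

beside your steady reaction beside Ines

In left-to-right order the PP constituents are "below her cat"; "over a clever experiment beside your steady reaction beside Ines"; "beside your steady reaction beside Ines"; "beside Ines"; "before our musician". Number 3 is "beside your steady reaction beside Ines".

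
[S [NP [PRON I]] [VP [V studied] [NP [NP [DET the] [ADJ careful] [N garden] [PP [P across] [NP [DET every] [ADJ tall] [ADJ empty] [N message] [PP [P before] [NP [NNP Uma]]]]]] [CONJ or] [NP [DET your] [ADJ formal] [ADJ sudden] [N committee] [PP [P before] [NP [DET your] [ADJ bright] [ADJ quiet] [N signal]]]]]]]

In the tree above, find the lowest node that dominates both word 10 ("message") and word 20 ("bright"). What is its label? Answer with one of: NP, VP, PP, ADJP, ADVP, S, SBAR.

The smallest bracket enclosing both words is [NP the careful garden across every tall empty message before Uma or your formal sudden committee before your bright quiet signal], so the label is NP.

NP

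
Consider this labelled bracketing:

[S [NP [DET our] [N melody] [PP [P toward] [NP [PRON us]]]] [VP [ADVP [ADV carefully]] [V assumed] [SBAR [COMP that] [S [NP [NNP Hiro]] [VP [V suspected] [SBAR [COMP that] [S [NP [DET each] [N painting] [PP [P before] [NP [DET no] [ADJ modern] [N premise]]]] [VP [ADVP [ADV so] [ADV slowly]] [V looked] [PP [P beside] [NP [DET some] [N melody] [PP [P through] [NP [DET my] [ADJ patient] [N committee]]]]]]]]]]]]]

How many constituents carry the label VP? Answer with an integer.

Listing each VP by its span: [VP carefully assumed that Hiro suspected that each painting before no modern premise so slowly looked beside some melody through my patient committee]; [VP suspected that each painting before no modern premise so slowly looked beside some melody through my patient committee]; [VP so slowly looked beside some melody through my patient committee] — that makes 3.

3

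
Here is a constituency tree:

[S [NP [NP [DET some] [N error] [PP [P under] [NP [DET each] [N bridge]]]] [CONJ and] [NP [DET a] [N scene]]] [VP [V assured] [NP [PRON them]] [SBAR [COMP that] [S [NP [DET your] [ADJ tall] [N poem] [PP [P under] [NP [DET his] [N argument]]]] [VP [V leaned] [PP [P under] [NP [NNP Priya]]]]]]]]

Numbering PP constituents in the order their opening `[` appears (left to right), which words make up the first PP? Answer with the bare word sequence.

under each bridge

The PP opening brackets appear, in order, over: "under each bridge"; "under his argument"; "under Priya". The first one spans "under each bridge".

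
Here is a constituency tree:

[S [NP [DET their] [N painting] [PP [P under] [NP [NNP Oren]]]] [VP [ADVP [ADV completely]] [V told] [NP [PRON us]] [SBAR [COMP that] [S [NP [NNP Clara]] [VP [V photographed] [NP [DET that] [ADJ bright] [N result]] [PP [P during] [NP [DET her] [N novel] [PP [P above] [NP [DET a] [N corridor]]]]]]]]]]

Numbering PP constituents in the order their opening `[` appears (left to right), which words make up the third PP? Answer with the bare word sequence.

above a corridor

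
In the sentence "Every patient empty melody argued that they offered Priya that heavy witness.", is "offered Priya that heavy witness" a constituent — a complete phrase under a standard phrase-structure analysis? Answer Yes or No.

Yes

These words form the whole verb phrase headed by "offered", so yes — one constituent.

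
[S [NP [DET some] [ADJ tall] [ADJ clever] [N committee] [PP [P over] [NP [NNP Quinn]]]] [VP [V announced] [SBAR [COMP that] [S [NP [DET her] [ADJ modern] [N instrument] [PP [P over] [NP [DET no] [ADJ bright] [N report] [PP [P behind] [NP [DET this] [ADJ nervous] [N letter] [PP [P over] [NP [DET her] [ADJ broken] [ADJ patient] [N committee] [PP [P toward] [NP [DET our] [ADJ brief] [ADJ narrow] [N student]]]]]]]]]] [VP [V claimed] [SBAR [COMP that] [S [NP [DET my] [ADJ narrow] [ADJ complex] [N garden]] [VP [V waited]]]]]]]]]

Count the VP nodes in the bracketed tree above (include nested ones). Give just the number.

3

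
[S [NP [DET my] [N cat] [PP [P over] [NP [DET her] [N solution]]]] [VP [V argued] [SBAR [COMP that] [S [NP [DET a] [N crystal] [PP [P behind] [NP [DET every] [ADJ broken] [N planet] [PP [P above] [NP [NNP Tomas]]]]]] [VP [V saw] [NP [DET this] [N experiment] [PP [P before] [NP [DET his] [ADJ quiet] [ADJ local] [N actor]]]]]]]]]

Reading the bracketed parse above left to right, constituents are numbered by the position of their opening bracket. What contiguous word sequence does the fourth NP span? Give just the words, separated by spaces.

every broken planet above Tomas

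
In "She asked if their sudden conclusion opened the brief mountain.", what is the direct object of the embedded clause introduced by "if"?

the brief mountain

"opened" heads the VP of the embedded clause introduced by "if", and "the brief mountain" is its direct object.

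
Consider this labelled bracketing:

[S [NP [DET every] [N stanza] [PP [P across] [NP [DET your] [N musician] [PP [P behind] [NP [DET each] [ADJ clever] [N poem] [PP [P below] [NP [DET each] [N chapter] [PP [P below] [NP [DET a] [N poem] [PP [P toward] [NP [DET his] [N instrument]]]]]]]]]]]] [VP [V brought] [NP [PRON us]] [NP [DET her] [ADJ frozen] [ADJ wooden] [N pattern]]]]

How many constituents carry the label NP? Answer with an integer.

8

Listing each NP by its span: [NP every stanza across your musician behind each clever poem below each chapter below a poem toward his instrument]; [NP your musician behind each clever poem below each chapter below a poem toward his instrument]; [NP each clever poem below each chapter below a poem toward his instrument]; [NP each chapter below a poem toward his instrument]; [NP a poem toward his instrument]; [NP his instrument] … — that makes 8.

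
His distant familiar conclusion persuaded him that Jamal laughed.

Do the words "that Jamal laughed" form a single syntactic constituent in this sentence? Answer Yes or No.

These words form the whole subordinate clause headed by "that", so yes — one constituent.

Yes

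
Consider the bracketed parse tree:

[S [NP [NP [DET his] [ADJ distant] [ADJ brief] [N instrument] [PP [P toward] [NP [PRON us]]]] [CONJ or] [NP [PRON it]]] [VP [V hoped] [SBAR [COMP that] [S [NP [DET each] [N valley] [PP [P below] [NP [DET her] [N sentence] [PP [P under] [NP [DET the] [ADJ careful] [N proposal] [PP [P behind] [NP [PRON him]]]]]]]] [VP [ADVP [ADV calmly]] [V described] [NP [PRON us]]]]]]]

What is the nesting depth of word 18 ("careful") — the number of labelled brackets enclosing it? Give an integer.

The word sits inside ADJ, which is inside NP, inside PP, inside NP, inside PP, inside NP, inside S, inside SBAR, inside VP, inside S — 10 brackets in all.

10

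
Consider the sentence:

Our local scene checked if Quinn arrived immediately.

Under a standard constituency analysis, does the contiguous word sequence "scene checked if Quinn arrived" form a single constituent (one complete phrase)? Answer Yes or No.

The sequence begins inside the noun phrase "our local scene" and ends inside the verb phrase "checked if Quinn arrived immediately"; it crosses a phrase boundary, so no single node in the tree spans exactly those words.

No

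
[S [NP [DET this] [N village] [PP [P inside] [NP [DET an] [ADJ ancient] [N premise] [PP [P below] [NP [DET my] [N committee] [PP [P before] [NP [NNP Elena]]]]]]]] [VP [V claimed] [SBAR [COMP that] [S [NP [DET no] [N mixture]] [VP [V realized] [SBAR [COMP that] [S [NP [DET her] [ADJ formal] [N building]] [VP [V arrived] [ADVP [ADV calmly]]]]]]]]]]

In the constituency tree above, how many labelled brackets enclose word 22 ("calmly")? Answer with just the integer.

Counting open brackets not yet closed at "calmly": [S [VP [SBAR [S [VP [SBAR [S [VP [ADVP [ADV = 10.

10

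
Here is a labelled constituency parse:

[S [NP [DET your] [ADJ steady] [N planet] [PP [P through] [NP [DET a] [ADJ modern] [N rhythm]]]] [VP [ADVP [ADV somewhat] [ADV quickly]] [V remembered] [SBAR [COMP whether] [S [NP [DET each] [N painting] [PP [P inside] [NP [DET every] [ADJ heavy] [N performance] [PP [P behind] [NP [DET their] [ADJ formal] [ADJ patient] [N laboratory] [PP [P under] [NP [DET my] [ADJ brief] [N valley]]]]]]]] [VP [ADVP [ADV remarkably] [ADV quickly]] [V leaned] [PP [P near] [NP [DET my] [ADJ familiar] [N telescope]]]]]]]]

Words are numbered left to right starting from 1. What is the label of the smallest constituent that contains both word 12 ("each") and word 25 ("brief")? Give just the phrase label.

NP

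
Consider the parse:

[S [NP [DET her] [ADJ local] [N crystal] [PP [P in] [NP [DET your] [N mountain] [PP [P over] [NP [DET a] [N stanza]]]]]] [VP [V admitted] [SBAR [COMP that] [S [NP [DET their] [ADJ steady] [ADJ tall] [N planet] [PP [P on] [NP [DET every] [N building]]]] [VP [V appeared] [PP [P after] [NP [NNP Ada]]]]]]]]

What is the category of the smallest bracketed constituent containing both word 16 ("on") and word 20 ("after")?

S

Both words fall inside [S their steady tall planet on every building appeared after Ada] (words 12–21), and no smaller constituent contains them both. Label: S.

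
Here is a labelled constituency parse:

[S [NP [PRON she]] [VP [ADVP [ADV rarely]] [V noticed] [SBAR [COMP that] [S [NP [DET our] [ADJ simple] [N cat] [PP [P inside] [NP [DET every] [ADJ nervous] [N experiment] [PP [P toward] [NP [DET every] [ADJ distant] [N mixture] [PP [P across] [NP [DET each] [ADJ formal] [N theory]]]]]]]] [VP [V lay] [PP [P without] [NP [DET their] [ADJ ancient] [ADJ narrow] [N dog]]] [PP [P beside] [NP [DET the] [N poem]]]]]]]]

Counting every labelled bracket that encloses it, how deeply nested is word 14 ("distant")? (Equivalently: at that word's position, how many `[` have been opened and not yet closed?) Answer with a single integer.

10

Counting open brackets not yet closed at "distant": [S [VP [SBAR [S [NP [PP [NP [PP [NP [ADJ = 10.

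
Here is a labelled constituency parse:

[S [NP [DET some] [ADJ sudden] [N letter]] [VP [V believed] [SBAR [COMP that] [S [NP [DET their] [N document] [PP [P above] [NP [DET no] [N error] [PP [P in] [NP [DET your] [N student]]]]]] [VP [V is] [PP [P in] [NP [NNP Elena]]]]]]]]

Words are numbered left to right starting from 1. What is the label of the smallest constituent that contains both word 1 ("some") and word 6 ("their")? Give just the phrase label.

S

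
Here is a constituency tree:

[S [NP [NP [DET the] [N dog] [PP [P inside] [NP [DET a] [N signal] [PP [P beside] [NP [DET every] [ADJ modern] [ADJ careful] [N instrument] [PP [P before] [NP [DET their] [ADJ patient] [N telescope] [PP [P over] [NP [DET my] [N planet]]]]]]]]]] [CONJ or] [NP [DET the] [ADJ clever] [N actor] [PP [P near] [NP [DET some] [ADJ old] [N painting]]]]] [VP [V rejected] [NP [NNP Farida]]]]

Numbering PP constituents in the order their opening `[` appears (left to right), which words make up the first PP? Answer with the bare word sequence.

In left-to-right order the PP constituents are "inside a signal beside every modern careful instrument before their patient telescope over my planet"; "beside every modern careful instrument before their patient telescope over my planet"; "before their patient telescope over my planet"; "over my planet"; "near some old painting". Number 1 is "inside a signal beside every modern careful instrument before their patient telescope over my planet".

inside a signal beside every modern careful instrument before their patient telescope over my planet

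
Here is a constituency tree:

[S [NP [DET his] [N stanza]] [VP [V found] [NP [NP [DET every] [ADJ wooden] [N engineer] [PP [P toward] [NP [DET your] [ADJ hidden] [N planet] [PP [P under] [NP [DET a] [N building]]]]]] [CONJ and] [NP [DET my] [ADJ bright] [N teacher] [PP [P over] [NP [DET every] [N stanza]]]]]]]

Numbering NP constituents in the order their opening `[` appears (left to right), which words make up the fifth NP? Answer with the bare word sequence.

Opening `[NP` markers occur at word positions 1, 4, 4, 8, 12, 15, 19; the fifth of these opens the constituent [NP a building].

a building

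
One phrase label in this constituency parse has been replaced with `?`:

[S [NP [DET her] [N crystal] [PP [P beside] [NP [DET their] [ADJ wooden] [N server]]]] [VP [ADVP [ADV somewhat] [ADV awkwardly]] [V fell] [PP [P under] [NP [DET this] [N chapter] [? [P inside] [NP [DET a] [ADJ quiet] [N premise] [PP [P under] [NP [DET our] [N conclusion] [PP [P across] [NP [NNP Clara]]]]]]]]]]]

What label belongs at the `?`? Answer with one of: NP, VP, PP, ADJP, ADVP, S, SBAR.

Looking at what the `?` directly dominates — P 'inside', NP — this is a prepositional phrase (PP).

PP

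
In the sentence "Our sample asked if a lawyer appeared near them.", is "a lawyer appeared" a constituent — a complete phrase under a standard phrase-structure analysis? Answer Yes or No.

The sequence begins inside the noun phrase "a lawyer" and ends inside the verb phrase "appeared near them"; it crosses a phrase boundary, so no single node in the tree spans exactly those words.

No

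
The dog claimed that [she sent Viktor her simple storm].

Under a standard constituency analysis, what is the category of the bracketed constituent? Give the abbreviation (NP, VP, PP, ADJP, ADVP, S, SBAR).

"sent" is the head of the bracketed span, so the span is a clause: S.

S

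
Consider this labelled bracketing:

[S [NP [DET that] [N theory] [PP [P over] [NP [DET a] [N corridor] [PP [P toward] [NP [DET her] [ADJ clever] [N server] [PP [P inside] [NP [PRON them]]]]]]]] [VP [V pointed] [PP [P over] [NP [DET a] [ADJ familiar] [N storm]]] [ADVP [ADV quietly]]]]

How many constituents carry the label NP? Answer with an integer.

Listing each NP by its span: [NP that theory over a corridor toward her clever server inside them]; [NP a corridor toward her clever server inside them]; [NP her clever server inside them]; [NP them]; [NP a familiar storm] — that makes 5.

5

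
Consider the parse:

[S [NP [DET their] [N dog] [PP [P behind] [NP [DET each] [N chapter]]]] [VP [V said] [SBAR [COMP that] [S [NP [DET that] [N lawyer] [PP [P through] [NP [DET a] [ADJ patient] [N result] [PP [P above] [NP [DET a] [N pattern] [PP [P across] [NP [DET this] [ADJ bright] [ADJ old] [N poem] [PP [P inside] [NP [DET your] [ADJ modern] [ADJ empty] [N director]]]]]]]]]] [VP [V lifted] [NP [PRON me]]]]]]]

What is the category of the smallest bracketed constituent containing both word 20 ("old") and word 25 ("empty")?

NP

Word 20 lies under S → VP → SBAR → S → NP → PP → NP → PP → NP → PP → NP → ADJ; word 25 lies under S → VP → SBAR → S → NP → PP → NP → PP → NP → PP → NP → PP → NP → ADJ. The lowest shared node is the NP.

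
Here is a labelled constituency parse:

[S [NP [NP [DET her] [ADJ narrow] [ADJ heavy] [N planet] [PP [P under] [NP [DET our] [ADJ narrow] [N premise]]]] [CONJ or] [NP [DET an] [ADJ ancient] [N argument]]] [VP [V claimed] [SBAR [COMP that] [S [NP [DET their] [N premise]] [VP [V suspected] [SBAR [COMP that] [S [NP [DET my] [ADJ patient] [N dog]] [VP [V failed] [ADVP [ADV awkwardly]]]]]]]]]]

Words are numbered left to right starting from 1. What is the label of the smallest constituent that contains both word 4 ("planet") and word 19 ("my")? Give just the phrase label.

S

Word 4 lies under S → NP → NP → N; word 19 lies under S → VP → SBAR → S → VP → SBAR → S → NP → DET. The lowest shared node is the S.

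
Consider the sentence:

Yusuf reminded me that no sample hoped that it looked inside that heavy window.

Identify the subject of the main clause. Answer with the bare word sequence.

"Yusuf" is the NP that combines with the VP headed by "reminded" to form the main clause — the subject.

Yusuf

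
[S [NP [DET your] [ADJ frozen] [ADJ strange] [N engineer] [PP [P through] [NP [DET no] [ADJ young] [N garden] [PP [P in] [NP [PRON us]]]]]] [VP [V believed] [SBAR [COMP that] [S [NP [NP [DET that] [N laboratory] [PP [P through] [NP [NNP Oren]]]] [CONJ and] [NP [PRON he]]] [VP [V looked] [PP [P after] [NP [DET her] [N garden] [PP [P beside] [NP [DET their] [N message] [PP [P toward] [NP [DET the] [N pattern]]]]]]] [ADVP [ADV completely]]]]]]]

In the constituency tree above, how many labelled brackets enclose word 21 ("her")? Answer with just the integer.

8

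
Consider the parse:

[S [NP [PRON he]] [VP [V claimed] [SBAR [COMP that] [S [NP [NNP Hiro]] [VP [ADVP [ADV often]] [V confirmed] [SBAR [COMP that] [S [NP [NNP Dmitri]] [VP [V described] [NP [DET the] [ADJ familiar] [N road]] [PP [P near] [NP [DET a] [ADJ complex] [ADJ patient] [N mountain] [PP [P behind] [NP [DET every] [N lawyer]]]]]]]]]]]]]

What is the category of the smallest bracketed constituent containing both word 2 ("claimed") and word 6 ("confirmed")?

The smallest bracket enclosing both words is [VP claimed that Hiro often confirmed that Dmitri described the familiar road near a complex patient mountain behind every lawyer], so the label is VP.

VP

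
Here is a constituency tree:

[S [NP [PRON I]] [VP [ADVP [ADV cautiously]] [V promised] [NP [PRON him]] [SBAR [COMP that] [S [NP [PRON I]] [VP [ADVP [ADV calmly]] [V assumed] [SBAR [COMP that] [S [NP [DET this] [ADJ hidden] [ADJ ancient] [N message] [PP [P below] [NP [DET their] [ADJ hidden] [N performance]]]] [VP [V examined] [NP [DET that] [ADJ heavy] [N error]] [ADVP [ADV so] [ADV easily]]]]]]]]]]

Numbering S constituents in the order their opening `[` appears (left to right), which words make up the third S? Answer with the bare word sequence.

this hidden ancient message below their hidden performance examined that heavy error so easily

The S opening brackets appear, in order, over: "I cautiously promised him that I calmly assumed that this hidden ancient message below their hidden performance examined that heavy error so easily"; "I calmly assumed that this hidden ancient message below their hidden performance examined that heavy error so easily"; "this hidden ancient message below their hidden performance examined that heavy error so easily". The third one spans "this hidden ancient message below their hidden performance examined that heavy error so easily".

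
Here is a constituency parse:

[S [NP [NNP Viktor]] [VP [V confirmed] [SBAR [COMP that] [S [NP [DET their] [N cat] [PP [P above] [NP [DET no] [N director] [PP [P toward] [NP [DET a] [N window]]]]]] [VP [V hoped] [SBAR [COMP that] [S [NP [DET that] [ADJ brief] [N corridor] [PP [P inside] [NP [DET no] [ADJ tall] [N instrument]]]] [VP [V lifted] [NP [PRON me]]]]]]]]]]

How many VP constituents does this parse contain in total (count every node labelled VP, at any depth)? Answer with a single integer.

3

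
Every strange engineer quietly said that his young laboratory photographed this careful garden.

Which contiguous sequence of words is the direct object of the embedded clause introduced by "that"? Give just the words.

The verb of the embedded clause introduced by "that" is "photographed"; its direct object is the NP "this careful garden".

this careful garden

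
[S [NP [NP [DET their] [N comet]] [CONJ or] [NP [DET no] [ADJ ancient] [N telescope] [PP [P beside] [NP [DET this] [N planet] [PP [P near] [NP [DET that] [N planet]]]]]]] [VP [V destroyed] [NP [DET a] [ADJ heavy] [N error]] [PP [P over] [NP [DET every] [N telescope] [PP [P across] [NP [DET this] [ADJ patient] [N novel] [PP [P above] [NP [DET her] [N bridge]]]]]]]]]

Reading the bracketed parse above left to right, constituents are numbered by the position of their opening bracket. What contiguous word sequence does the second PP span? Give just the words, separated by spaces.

The PP opening brackets appear, in order, over: "beside this planet near that planet"; "near that planet"; "over every telescope across this patient novel above her bridge"; "across this patient novel above her bridge"; "above her bridge". The second one spans "near that planet".

near that planet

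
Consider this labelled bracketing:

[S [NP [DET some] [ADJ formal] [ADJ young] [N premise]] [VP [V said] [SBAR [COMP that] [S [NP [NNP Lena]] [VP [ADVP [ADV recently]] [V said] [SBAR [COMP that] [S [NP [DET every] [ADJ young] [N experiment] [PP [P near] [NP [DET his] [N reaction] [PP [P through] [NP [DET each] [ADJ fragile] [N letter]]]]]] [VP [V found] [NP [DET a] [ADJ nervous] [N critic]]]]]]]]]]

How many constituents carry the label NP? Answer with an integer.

6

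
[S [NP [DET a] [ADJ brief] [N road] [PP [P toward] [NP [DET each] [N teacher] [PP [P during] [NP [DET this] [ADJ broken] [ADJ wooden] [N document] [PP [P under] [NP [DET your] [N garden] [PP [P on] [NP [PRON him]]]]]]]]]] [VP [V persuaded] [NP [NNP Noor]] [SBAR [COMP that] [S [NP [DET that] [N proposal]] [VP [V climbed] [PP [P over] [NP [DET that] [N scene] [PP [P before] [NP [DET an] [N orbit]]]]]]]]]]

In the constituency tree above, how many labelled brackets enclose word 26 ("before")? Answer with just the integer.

Counting open brackets not yet closed at "before": [S [VP [SBAR [S [VP [PP [NP [PP [P = 9.

9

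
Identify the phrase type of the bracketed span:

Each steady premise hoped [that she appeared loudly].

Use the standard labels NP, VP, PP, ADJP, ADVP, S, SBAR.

The span is built around the complementizer "that" — a subordinate clause (SBAR).

SBAR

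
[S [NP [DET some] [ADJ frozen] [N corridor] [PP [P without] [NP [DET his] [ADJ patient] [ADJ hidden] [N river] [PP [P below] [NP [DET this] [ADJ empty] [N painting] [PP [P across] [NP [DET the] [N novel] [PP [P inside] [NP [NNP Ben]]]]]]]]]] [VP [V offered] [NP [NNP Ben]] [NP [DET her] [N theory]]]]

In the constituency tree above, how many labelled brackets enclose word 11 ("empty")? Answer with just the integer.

7

Counting open brackets not yet closed at "empty": [S [NP [PP [NP [PP [NP [ADJ = 7.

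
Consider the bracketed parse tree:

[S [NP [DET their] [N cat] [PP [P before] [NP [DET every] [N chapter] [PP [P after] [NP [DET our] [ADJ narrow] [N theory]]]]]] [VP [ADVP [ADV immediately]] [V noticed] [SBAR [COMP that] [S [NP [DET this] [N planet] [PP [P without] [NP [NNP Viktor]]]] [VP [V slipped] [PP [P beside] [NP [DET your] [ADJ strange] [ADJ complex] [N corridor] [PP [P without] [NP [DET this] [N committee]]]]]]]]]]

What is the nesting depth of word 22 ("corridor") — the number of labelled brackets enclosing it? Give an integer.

8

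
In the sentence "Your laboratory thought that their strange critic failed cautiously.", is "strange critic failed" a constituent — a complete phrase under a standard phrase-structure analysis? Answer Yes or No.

No

The smallest constituent containing the whole sequence is the clause [S their strange critic failed cautiously], but the sequence is only part of it — it straddles the boundary between noun phrase "their strange critic" and verb phrase "failed cautiously".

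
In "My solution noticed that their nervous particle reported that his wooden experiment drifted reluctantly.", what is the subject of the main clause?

The subject of the main clause is the NP immediately before the verb "noticed": "my solution".

my solution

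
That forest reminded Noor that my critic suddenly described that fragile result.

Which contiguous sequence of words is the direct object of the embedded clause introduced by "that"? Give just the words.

that fragile result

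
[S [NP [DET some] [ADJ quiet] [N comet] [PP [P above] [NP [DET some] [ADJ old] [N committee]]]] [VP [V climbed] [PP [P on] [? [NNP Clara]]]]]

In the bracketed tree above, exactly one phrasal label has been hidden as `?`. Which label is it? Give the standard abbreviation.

A constituent whose immediate children are NNP 'Clara' is a noun phrase: NP.

NP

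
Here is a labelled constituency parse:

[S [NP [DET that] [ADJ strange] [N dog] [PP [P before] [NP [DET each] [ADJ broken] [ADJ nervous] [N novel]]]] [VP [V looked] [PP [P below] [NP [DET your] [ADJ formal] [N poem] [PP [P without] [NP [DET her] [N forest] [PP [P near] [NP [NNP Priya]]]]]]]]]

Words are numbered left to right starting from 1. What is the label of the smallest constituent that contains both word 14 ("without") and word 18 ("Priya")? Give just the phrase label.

Word 14 lies under S → VP → PP → NP → PP → P; word 18 lies under S → VP → PP → NP → PP → NP → PP → NP → NNP. The lowest shared node is the PP.

PP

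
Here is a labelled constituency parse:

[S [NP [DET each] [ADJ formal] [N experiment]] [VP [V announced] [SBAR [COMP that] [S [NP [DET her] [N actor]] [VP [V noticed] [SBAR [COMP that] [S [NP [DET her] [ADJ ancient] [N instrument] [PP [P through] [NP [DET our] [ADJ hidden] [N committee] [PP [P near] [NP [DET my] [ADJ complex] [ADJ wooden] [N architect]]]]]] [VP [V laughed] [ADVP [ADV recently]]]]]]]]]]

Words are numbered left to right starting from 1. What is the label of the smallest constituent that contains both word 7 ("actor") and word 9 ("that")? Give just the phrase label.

S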